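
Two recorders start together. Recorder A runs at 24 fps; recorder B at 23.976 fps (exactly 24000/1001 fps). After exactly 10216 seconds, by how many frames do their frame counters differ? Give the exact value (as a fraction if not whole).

245184/1001 frames

A emits 24 × 10216 = 245184 frames; B emits 24000/1001 × 10216 = 245184000/1001.
Difference = 245184/1001 frames (≈ 244.9391); B is behind A.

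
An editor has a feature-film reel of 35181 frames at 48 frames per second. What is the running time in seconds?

Running time = 35181 / (48) = 732.9375 s.

732.9375 seconds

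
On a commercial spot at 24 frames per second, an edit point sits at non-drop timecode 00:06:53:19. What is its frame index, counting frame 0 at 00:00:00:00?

frame 9931

Total seconds to the label: (0 × 3600 + 6 × 60 + 53) = 413.
Frame index = 413 × 24 + 19 = 9931.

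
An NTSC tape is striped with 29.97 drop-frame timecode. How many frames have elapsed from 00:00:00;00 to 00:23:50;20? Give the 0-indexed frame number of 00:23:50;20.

As if non-drop at 30 labels/s: (0 × 3600 + 23 × 60 + 50) × 30 + 20 = 42920.
Minute boundaries passed: 23; those not divisible by 10: 23 − 2 = 21; dropped labels = 2 × 21 = 42.
Actual frame index = 42920 − 42 = 42878.

42878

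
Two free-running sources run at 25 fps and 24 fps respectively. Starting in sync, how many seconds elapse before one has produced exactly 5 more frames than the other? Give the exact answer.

5 seconds

The gap grows by |24 − 25| = 1 frame per second.
Time for a 5-frame gap: 5 ÷ (1) = 5 s.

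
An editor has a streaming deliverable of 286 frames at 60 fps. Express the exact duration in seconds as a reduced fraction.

Running time = 286 ÷ (60) = 286 × 1/60 = 143/30 s.

143/30 seconds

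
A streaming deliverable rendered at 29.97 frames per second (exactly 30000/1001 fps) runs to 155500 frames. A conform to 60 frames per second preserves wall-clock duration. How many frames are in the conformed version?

Target frames = source frames × (target rate / source rate) = 155500 × (60)/(30000/1001) = 155500 × 1001/500 = 311311.

311311 frames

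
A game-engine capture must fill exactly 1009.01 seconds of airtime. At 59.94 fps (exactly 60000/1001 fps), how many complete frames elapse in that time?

60480 frames

Frames = 1009.01 × 60000/1001 = 60540600/1001 ≈ 60480.1199.
Complete frames: 60480.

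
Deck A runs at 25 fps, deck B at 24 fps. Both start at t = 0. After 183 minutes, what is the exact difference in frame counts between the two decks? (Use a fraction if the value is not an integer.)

183 min = 10980 s.
A emits 25 × 10980 = 274500 frames; B emits 24 × 10980 = 263520.
Difference = 10980 frames; B is behind A.

10980 frames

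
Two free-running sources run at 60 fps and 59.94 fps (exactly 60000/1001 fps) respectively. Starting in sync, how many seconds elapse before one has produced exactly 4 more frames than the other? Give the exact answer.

The gap grows by |60000/1001 − 60| = 60/1001 frames per second.
Time for a 4-frame gap: 4 ÷ (60/1001) = 1001/15 s.

1001/15 seconds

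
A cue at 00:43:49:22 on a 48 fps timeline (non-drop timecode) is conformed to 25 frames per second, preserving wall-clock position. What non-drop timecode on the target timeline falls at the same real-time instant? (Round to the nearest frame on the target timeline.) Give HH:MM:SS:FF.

Source frame index: (0×3600 + 43×60 + 49) × 48 + 22 = 126214.
Real time: 126214 / (48) = 63107/24 s.
Target frame: (63107/24) × (25) = 1577675/24 ≈ 65736.458 → 65736.
At 25 labels/s: frame 65736 → 00:43:49:11.

00:43:49:11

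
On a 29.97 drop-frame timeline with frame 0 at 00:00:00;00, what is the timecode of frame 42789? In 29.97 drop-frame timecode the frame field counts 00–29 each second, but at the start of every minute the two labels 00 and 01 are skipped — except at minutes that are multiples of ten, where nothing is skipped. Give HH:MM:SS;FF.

00:23:47;21

Each 10-minute DF block holds 10 × 60 × 30 − 9 × 2 = 17982 frames. 42789 ÷ 17982 → 2 full blocks, remainder 6825.
Within the partial block the first minute is 1800 frames and each further minute 1798, so 3 further minute boundaries passed. Total skipped labels = 18 × 2 + 2 × 3 = 42.
Non-drop label index = 42789 + 42 = 42831; at 30 labels/s that is 00:23:47:21, i.e. DF 00:23:47;21.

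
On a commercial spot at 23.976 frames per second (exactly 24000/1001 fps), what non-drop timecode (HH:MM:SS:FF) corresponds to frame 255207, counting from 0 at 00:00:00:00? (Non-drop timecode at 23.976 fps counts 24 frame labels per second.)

02:57:13:15

255207 ÷ 24 = 10633 full seconds, remainder 15 frames.
10633 s = 2 h 57 min 13 s.
Timecode: 02:57:13:15.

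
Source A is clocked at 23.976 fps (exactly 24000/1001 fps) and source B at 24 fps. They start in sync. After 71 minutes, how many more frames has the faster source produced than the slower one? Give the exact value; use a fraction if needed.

71 min = 4260 s.
A emits 24000/1001 × 4260 = 102240000/1001 frames; B emits 24 × 4260 = 102240.
Difference = 102240/1001 frames (≈ 102.1379); B is ahead of A.

102240/1001 frames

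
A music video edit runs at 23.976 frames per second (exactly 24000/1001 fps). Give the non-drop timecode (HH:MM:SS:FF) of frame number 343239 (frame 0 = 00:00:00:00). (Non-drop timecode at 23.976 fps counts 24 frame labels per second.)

343239 ÷ 24 = 14301 full seconds, remainder 15 frames.
14301 s = 3 h 58 min 21 s.
Timecode: 03:58:21:15.

03:58:21:15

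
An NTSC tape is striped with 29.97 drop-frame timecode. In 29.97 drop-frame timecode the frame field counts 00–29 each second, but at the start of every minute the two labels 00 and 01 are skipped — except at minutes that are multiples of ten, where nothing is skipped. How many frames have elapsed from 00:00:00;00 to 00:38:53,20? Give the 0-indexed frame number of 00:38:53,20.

As if non-drop at 30 labels/s: (0 × 3600 + 38 × 60 + 53) × 30 + 20 = 70010.
Minute boundaries passed: 38; those not divisible by 10: 38 − 3 = 35; dropped labels = 2 × 35 = 70.
Actual frame index = 70010 − 70 = 69940.

69940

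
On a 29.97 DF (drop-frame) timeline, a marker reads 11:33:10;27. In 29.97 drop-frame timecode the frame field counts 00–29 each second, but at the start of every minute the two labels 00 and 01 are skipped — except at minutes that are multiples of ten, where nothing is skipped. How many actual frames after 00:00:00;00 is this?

1246479

As if non-drop at 30 labels/s: (11 × 3600 + 33 × 60 + 10) × 30 + 27 = 1247727.
Minute boundaries passed: 693; those not divisible by 10: 693 − 69 = 624; dropped labels = 2 × 624 = 1248.
Actual frame index = 1247727 − 1248 = 1246479.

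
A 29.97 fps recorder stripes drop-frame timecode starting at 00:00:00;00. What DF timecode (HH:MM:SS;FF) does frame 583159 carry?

05:24:18;03

Each 10-minute DF block holds 10 × 60 × 30 − 9 × 2 = 17982 frames. 583159 ÷ 17982 → 32 full blocks, remainder 7735.
Within the partial block the first minute is 1800 frames and each further minute 1798, so 4 further minute boundaries passed. Total skipped labels = 18 × 32 + 2 × 4 = 584.
Non-drop label index = 583159 + 584 = 583743; at 30 labels/s that is 05:24:18:03, i.e. DF 05:24:18;03.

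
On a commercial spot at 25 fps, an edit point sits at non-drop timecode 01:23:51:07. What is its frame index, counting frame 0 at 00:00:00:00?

125782

Total seconds to the label: (1 × 3600 + 23 × 60 + 51) = 5031.
Frame index = 5031 × 25 + 7 = 125782.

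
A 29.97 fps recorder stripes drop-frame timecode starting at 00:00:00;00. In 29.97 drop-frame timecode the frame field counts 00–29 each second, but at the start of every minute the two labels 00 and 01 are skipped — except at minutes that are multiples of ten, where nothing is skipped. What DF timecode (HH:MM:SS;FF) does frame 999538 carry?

Each 10-minute DF block holds 10 × 60 × 30 − 9 × 2 = 17982 frames. 999538 ÷ 17982 → 55 full blocks, remainder 10528.
Within the partial block the first minute is 1800 frames and each further minute 1798, so 5 further minute boundaries passed. Total skipped labels = 18 × 55 + 2 × 5 = 1000.
Non-drop label index = 999538 + 1000 = 1000538; at 30 labels/s that is 09:15:51:08, i.e. DF 09:15:51;08.

09:15:51;08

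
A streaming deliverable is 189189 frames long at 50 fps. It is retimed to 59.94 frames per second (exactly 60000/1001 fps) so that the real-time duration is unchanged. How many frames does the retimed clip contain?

Target frames = source frames × (target rate / source rate) = 189189 × (60000/1001)/(50) = 189189 × 1200/1001 = 226800.

226800 frames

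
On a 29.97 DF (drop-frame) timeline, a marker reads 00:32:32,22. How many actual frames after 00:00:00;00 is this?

As if non-drop at 30 labels/s: (0 × 3600 + 32 × 60 + 32) × 30 + 22 = 58582.
Minute boundaries passed: 32; those not divisible by 10: 32 − 3 = 29; dropped labels = 2 × 29 = 58.
Actual frame index = 58582 − 58 = 58524.

58524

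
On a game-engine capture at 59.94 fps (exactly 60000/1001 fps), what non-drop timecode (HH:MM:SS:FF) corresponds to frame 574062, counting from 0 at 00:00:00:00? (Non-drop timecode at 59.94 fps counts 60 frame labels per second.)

02:39:27:42

574062 ÷ 60 = 9567 full seconds, remainder 42 frames.
9567 s = 2 h 39 min 27 s.
Timecode: 02:39:27:42.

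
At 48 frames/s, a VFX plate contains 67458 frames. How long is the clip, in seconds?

1405.375 seconds

Running time = 67458 / (48) = 1405.375 s.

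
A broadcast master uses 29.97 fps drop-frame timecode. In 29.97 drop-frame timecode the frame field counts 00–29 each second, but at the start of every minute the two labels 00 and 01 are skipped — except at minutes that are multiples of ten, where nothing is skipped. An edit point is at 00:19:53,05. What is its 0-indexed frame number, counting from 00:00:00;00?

35759

As if non-drop at 30 labels/s: (0 × 3600 + 19 × 60 + 53) × 30 + 5 = 35795.
Minute boundaries passed: 19; those not divisible by 10: 19 − 1 = 18; dropped labels = 2 × 18 = 36.
Actual frame index = 35795 − 36 = 35759.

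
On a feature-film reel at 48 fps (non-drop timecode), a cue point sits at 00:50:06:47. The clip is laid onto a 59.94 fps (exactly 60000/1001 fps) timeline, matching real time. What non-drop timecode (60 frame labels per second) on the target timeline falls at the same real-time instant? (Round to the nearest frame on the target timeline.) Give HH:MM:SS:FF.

00:50:03:59

Source frame index: (0×3600 + 50×60 + 6) × 48 + 47 = 144335.
Real time: 144335 / (48) = 144335/48 s.
Target frame: (144335/48) × (60000/1001) = 180418750/1001 ≈ 180238.511 → 180239.
At 60 labels/s: frame 180239 → 00:50:03:59.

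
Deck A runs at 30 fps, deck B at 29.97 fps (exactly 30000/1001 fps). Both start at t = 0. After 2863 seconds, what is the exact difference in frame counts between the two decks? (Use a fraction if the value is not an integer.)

A emits 30 × 2863 = 85890 frames; B emits 30000/1001 × 2863 = 12270000/143.
Difference = 12270/143 frames (≈ 85.8042); B is behind A.

12270/143 frames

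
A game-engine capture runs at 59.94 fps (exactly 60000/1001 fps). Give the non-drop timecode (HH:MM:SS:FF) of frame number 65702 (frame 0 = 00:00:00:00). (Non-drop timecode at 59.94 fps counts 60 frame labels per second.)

00:18:15:02

65702 ÷ 60 = 1095 full seconds, remainder 2 frames.
1095 s = 0 h 18 min 15 s.
Timecode: 00:18:15:02.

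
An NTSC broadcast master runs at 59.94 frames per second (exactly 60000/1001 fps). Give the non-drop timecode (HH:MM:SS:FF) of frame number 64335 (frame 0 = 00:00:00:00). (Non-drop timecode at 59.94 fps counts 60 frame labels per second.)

64335 ÷ 60 = 1072 full seconds, remainder 15 frames.
1072 s = 0 h 17 min 52 s.
Timecode: 00:17:52:15.

00:17:52:15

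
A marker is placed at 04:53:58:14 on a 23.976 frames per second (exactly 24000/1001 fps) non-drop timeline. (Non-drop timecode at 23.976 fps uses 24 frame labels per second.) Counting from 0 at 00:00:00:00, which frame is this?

frame 423326

Total seconds to the label: (4 × 3600 + 53 × 60 + 58) = 17638.
Frame index = 17638 × 24 + 14 = 423326.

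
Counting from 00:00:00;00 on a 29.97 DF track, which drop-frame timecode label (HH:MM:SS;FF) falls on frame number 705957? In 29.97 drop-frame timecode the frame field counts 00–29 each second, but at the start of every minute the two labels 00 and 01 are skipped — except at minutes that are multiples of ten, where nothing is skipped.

06:32:35;13

Ten DF minutes hold 17982 frames, so frame 705957 lies in block 39 (frames 701298–719279) with 4659 frames into that block.
The block's first minute is 1800 frames and the rest 1798 each; 4659 frames reaches minute 2, so 39 × 18 + 2 × 2 = 706 labels have been skipped so far.
Adding those back, label number 705957 + 706 = 706663 at 30 labels/s is 23555 s + 13 f = 6 h 32 min 35 s frame 13, i.e. 06:32:35;13.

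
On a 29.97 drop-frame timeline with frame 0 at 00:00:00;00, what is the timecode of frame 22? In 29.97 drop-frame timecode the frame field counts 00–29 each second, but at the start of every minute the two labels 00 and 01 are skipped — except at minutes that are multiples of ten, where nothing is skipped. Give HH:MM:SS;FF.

Each 10-minute DF block holds 10 × 60 × 30 − 9 × 2 = 17982 frames. 22 ÷ 17982 → 0 full blocks, remainder 22.
Within the partial block the first minute is 1800 frames and each further minute 1798, so 0 further minute boundaries passed. Total skipped labels = 18 × 0 + 2 × 0 = 0.
Non-drop label index = 22 + 0 = 22; at 30 labels/s that is 00:00:00:22, i.e. DF 00:00:00;22.

00:00:00;22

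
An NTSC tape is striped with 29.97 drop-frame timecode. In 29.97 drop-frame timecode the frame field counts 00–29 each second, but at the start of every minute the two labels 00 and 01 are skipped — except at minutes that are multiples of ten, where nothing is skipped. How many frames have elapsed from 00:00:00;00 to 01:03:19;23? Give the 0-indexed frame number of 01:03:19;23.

Complete 10-minute blocks: 6, each 17982 frames → 107892.
Remaining 3 whole minutes in the current block: 1800 + 2 × 1798 = 5396 frames.
Within the current minute: 19 × 30 + 23 − 2 = 591 (labels ;00/;01 skipped at this minute). Total = 107892 + 5396 + 591 = 113879.

113879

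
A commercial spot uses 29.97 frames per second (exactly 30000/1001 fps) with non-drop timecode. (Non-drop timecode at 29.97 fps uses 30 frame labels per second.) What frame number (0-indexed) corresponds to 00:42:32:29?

Total seconds to the label: (0 × 3600 + 42 × 60 + 32) = 2552.
Frame index = 2552 × 30 + 29 = 76589.

76589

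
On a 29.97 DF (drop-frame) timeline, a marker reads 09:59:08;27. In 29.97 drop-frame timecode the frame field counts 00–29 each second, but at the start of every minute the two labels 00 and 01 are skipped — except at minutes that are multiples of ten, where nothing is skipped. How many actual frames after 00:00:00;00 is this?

1077387

Complete 10-minute blocks: 59, each 17982 frames → 1060938.
Remaining 9 whole minutes in the current block: 1800 + 8 × 1798 = 16184 frames.
Within the current minute: 8 × 30 + 27 − 2 = 265 (labels ;00/;01 skipped at this minute). Total = 1060938 + 16184 + 265 = 1077387.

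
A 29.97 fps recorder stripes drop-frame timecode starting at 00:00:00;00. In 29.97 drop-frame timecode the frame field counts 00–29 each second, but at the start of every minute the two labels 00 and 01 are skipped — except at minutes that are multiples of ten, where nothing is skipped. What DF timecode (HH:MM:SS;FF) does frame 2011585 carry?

18:38:39;29

Ten DF minutes hold 17982 frames, so frame 2011585 lies in block 111 (frames 1996002–2013983) with 15583 frames into that block.
The block's first minute is 1800 frames and the rest 1798 each; 15583 frames reaches minute 8, so 111 × 18 + 8 × 2 = 2014 labels have been skipped so far.
Adding those back, label number 2011585 + 2014 = 2013599 at 30 labels/s is 67119 s + 29 f = 18 h 38 min 39 s frame 29, i.e. 18:38:39;29.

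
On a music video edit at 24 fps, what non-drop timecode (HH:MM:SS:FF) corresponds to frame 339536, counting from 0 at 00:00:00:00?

03:55:47:08

339536 ÷ 24 = 14147 full seconds, remainder 8 frames.
14147 s = 3 h 55 min 47 s.
Timecode: 03:55:47:08.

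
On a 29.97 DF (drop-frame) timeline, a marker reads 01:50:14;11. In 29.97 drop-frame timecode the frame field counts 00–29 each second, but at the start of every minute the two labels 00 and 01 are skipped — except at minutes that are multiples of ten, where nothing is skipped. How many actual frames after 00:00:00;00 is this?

As if non-drop at 30 labels/s: (1 × 3600 + 50 × 60 + 14) × 30 + 11 = 198431.
Minute boundaries passed: 110; those not divisible by 10: 110 − 11 = 99; dropped labels = 2 × 99 = 198.
Actual frame index = 198431 − 198 = 198233.

198233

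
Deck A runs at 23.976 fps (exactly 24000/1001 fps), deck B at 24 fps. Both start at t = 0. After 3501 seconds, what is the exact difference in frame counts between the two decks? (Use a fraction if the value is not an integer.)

84024/1001 frames

A emits 24000/1001 × 3501 = 84024000/1001 frames; B emits 24 × 3501 = 84024.
Difference = 84024/1001 frames (≈ 83.9401); B is ahead of A.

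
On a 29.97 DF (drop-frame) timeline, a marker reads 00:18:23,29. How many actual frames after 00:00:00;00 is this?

33085

As if non-drop at 30 labels/s: (0 × 3600 + 18 × 60 + 23) × 30 + 29 = 33119.
Minute boundaries passed: 18; those not divisible by 10: 18 − 1 = 17; dropped labels = 2 × 17 = 34.
Actual frame index = 33119 − 34 = 33085.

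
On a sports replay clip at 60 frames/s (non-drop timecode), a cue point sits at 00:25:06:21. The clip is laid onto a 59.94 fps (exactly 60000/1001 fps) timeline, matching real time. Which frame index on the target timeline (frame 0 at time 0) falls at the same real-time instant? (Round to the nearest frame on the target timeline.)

frame 90291

Source frame index: (0×3600 + 25×60 + 6) × 60 + 21 = 90381.
Real time: 90381 / (60) = 30127/20 s.
Target frame: (30127/20) × (60000/1001) = 90381000/1001 ≈ 90290.709 → 90291.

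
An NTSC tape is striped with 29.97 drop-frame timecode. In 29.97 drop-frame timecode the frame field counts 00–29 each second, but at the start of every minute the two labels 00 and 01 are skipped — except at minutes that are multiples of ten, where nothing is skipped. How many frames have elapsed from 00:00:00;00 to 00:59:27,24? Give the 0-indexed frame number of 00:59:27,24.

106926

Complete 10-minute blocks: 5, each 17982 frames → 89910.
Remaining 9 whole minutes in the current block: 1800 + 8 × 1798 = 16184 frames.
Within the current minute: 27 × 30 + 24 − 2 = 832 (labels ;00/;01 skipped at this minute). Total = 89910 + 16184 + 832 = 106926.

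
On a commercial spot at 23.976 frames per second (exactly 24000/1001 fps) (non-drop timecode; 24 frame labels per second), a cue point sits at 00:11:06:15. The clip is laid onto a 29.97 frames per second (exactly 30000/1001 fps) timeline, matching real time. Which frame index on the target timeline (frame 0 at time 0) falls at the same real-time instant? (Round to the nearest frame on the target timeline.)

frame 19999

Source frame index: (0×3600 + 11×60 + 6) × 24 + 15 = 15999.
Real time: 15999 / (24000/1001) = 5338333/8000 s.
Target frame: (5338333/8000) × (30000/1001) = 79995/4 ≈ 19998.750 → 19999.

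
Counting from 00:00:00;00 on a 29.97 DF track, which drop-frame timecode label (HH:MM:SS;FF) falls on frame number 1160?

00:00:38;20

Ten DF minutes hold 17982 frames, so frame 1160 lies in block 0 (frames 0–17981) with 1160 frames into that block.
The block's first minute is 1800 frames and the rest 1798 each; 1160 frames reaches minute 0, so 0 × 18 + 0 × 2 = 0 labels have been skipped so far.
Adding those back, label number 1160 + 0 = 1160 at 30 labels/s is 38 s + 20 f = 0 h 0 min 38 s frame 20, i.e. 00:00:38;20.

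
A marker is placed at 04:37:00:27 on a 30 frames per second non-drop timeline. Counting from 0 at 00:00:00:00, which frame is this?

Total seconds to the label: (4 × 3600 + 37 × 60 + 0) = 16620.
Frame index = 16620 × 30 + 27 = 498627.

frame 498627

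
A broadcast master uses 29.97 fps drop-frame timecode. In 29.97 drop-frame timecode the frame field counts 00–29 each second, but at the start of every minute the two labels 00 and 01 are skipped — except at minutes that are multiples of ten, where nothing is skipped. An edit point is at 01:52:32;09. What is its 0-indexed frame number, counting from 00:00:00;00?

Complete 10-minute blocks: 11, each 17982 frames → 197802.
Remaining 2 whole minutes in the current block: 1800 + 1 × 1798 = 3598 frames.
Within the current minute: 32 × 30 + 9 − 2 = 967 (labels ;00/;01 skipped at this minute). Total = 197802 + 3598 + 967 = 202367.

202367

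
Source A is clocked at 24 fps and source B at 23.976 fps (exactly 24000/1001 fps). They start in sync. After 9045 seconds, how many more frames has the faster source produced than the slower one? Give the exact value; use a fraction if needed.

217080/1001 frames

A emits 24 × 9045 = 217080 frames; B emits 24000/1001 × 9045 = 217080000/1001.
Difference = 217080/1001 frames (≈ 216.8631); B is behind A.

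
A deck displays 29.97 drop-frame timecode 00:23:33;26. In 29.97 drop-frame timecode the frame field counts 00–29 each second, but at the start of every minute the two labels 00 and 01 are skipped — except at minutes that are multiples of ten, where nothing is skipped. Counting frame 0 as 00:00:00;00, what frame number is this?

Complete 10-minute blocks: 2, each 17982 frames → 35964.
Remaining 3 whole minutes in the current block: 1800 + 2 × 1798 = 5396 frames.
Within the current minute: 33 × 30 + 26 − 2 = 1014 (labels ;00/;01 skipped at this minute). Total = 35964 + 5396 + 1014 = 42374.

42374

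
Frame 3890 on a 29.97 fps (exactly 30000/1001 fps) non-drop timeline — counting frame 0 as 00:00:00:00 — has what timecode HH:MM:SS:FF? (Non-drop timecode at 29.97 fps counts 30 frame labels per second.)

00:02:09:20

3890 ÷ 30 = 129 full seconds, remainder 20 frames.
129 s = 0 h 2 min 9 s.
Timecode: 00:02:09:20.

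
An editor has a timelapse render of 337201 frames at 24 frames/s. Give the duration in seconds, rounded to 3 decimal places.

Running time = 337201 × 1/24 = 337201/24 s ≈ 14050.042 s.

14050.042 seconds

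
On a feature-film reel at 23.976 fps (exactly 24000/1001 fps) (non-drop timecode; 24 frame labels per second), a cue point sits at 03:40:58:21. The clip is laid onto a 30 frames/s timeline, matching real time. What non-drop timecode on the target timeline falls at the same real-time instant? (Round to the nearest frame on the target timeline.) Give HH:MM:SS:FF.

Source frame index: (3×3600 + 40×60 + 58) × 24 + 21 = 318213.
Real time: 318213 / (24000/1001) = 106177071/8000 s.
Target frame: (106177071/8000) × (30) = 318531213/800 ≈ 398164.016 → 398164.
At 30 labels/s: frame 398164 → 03:41:12:04.

03:41:12:04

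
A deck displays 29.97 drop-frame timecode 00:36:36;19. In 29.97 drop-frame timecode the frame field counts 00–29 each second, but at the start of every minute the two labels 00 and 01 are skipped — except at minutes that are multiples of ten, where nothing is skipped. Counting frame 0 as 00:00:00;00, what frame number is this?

As if non-drop at 30 labels/s: (0 × 3600 + 36 × 60 + 36) × 30 + 19 = 65899.
Minute boundaries passed: 36; those not divisible by 10: 36 − 3 = 33; dropped labels = 2 × 33 = 66.
Actual frame index = 65899 − 66 = 65833.

65833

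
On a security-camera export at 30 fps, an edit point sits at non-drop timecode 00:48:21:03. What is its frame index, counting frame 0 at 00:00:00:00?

87033

Total seconds to the label: (0 × 3600 + 48 × 60 + 21) = 2901.
Frame index = 2901 × 30 + 3 = 87033.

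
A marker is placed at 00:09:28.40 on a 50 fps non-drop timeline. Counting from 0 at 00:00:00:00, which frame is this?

Total seconds to the label: (0 × 3600 + 9 × 60 + 28) = 568.
Frame index = 568 × 50 + 40 = 28440.

frame 28440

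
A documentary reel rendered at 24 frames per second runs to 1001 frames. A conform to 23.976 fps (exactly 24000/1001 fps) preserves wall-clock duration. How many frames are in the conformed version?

1000 frames

Target frames = source frames × (target rate / source rate) = 1001 × (24000/1001)/(24) = 1001 × 1000/1001 = 1000.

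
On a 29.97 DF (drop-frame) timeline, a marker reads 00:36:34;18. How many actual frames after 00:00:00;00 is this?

65772

Complete 10-minute blocks: 3, each 17982 frames → 53946.
Remaining 6 whole minutes in the current block: 1800 + 5 × 1798 = 10790 frames.
Within the current minute: 34 × 30 + 18 − 2 = 1036 (labels ;00/;01 skipped at this minute). Total = 53946 + 10790 + 1036 = 65772.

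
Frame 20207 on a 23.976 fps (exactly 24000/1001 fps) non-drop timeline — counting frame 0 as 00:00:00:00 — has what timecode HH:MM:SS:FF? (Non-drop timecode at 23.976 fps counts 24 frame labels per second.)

00:14:01:23

20207 ÷ 24 = 841 full seconds, remainder 23 frames.
841 s = 0 h 14 min 1 s.
Timecode: 00:14:01:23.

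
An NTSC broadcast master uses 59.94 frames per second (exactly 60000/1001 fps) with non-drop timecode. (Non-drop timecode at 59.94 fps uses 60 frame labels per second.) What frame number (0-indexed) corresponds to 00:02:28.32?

8912

Total seconds to the label: (0 × 3600 + 2 × 60 + 28) = 148.
Frame index = 148 × 60 + 32 = 8912.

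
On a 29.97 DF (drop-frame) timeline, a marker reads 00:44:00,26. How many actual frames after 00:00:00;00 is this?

Complete 10-minute blocks: 4, each 17982 frames → 71928.
Remaining 4 whole minutes in the current block: 1800 + 3 × 1798 = 7194 frames.
Within the current minute: 0 × 30 + 26 − 2 = 24 (labels ;00/;01 skipped at this minute). Total = 71928 + 7194 + 24 = 79146.

79146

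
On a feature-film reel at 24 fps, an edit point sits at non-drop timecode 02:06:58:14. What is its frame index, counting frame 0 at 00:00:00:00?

Total seconds to the label: (2 × 3600 + 6 × 60 + 58) = 7618.
Frame index = 7618 × 24 + 14 = 182846.

frame 182846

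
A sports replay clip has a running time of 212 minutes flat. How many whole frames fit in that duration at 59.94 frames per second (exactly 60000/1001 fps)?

762437 frames

212 min = 12720 s.
Frames = 12720 × 60000/1001 = 763200000/1001 ≈ 762437.5624.
Complete frames: 762437.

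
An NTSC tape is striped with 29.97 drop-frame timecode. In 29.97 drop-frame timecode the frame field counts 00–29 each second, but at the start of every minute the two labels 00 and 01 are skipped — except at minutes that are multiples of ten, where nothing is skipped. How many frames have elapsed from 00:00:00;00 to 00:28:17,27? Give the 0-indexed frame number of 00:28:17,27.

50885

Complete 10-minute blocks: 2, each 17982 frames → 35964.
Remaining 8 whole minutes in the current block: 1800 + 7 × 1798 = 14386 frames.
Within the current minute: 17 × 30 + 27 − 2 = 535 (labels ;00/;01 skipped at this minute). Total = 35964 + 14386 + 535 = 50885.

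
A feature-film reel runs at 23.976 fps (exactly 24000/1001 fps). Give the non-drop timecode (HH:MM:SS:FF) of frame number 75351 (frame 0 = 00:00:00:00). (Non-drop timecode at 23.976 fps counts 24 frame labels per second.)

00:52:19:15

75351 ÷ 24 = 3139 full seconds, remainder 15 frames.
3139 s = 0 h 52 min 19 s.
Timecode: 00:52:19:15.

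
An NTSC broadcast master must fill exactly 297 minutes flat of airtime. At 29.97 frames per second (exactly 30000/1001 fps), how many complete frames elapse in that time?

534065 frames

297 min = 17820 s.
Frames = 17820 × 30000/1001 = 48600000/91 ≈ 534065.9341.
Complete frames: 534065.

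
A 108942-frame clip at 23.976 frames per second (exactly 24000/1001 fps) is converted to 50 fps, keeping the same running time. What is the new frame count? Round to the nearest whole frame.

227189 frames

Frames at target rate = 108942 × (50) / (24000/1001) = 18175157/80 ≈ 227189.462.
Nearest whole frame: 227189.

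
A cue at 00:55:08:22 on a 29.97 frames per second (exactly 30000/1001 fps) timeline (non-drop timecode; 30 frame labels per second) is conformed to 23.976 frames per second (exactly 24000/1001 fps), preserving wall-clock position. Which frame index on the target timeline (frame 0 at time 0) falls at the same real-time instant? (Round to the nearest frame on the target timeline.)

frame 79410

Source frame index: (0×3600 + 55×60 + 8) × 30 + 22 = 99262.
Real time: 99262 / (30000/1001) = 49680631/15000 s.
Target frame: (49680631/15000) × (24000/1001) = 397048/5 ≈ 79409.600 → 79410.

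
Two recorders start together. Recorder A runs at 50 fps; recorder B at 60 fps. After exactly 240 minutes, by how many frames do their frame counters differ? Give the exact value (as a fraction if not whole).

240 min = 14400 s.
A emits 50 × 14400 = 720000 frames; B emits 60 × 14400 = 864000.
Difference = 144000 frames; B is ahead of A.

144000 frames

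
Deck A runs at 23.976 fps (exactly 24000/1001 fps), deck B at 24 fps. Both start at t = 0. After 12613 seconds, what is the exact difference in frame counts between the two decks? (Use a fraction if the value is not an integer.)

A emits 24000/1001 × 12613 = 302712000/1001 frames; B emits 24 × 12613 = 302712.
Difference = 302712/1001 frames (≈ 302.4096); B is ahead of A.

302712/1001 frames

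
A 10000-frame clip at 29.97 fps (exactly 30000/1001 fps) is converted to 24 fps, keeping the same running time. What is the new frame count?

Target frames = source frames × (target rate / source rate) = 10000 × (24)/(30000/1001) = 10000 × 1001/1250 = 8008.

8008 frames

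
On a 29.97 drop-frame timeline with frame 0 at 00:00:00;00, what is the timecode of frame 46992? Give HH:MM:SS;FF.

00:26:08;00

Ten DF minutes hold 17982 frames, so frame 46992 lies in block 2 (frames 35964–53945) with 11028 frames into that block.
The block's first minute is 1800 frames and the rest 1798 each; 11028 frames reaches minute 6, so 2 × 18 + 6 × 2 = 48 labels have been skipped so far.
Adding those back, label number 46992 + 48 = 47040 at 30 labels/s is 1568 s + 0 f = 0 h 26 min 8 s frame 0, i.e. 00:26:08;00.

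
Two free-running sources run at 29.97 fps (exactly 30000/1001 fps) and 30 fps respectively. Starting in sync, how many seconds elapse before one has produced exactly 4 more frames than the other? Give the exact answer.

The gap grows by |30 − 30000/1001| = 30/1001 frames per second.
Time for a 4-frame gap: 4 ÷ (30/1001) = 2002/15 s.

2002/15 seconds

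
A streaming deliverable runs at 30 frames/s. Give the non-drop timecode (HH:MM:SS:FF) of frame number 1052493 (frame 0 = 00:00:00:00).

09:44:43:03

1052493 ÷ 30 = 35083 full seconds, remainder 3 frames.
35083 s = 9 h 44 min 43 s.
Timecode: 09:44:43:03.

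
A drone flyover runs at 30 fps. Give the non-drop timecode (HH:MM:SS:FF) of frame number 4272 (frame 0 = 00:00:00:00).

4272 ÷ 30 = 142 full seconds, remainder 12 frames.
142 s = 0 h 2 min 22 s.
Timecode: 00:02:22:12.

00:02:22:12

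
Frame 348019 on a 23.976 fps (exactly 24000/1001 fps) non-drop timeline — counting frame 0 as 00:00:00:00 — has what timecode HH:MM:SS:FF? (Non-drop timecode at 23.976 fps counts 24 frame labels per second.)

348019 ÷ 24 = 14500 full seconds, remainder 19 frames.
14500 s = 4 h 1 min 40 s.
Timecode: 04:01:40:19.

04:01:40:19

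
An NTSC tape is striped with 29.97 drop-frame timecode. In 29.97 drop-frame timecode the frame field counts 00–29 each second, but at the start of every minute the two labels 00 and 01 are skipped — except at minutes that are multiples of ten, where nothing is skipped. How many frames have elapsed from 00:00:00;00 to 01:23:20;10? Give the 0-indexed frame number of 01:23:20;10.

149860

Complete 10-minute blocks: 8, each 17982 frames → 143856.
Remaining 3 whole minutes in the current block: 1800 + 2 × 1798 = 5396 frames.
Within the current minute: 20 × 30 + 10 − 2 = 608 (labels ;00/;01 skipped at this minute). Total = 143856 + 5396 + 608 = 149860.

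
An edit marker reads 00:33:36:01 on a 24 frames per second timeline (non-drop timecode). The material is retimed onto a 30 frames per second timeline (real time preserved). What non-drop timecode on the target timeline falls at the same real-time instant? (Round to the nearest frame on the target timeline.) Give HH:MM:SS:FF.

00:33:36:01

Source frame index: (0×3600 + 33×60 + 36) × 24 + 1 = 48385.
Real time: 48385 / (24) = 48385/24 s.
Target frame: (48385/24) × (30) = 241925/4 ≈ 60481.250 → 60481.
At 30 labels/s: frame 60481 → 00:33:36:01.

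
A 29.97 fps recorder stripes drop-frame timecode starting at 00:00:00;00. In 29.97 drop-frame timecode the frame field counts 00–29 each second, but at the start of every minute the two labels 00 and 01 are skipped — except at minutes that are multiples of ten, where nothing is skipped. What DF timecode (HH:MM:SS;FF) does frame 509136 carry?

Ten DF minutes hold 17982 frames, so frame 509136 lies in block 28 (frames 503496–521477) with 5640 frames into that block.
The block's first minute is 1800 frames and the rest 1798 each; 5640 frames reaches minute 3, so 28 × 18 + 3 × 2 = 510 labels have been skipped so far.
Adding those back, label number 509136 + 510 = 509646 at 30 labels/s is 16988 s + 6 f = 4 h 43 min 8 s frame 6, i.e. 04:43:08;06.

04:43:08;06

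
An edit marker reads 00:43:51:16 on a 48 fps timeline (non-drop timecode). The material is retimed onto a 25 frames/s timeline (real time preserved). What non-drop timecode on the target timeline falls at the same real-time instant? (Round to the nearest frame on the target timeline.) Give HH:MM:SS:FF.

00:43:51:08

Source frame index: (0×3600 + 43×60 + 51) × 48 + 16 = 126304.
Real time: 126304 / (48) = 7894/3 s.
Target frame: (7894/3) × (25) = 197350/3 ≈ 65783.333 → 65783.
At 25 labels/s: frame 65783 → 00:43:51:08.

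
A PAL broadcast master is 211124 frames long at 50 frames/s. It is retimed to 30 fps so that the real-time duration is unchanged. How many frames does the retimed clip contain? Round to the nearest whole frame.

126674 frames

Frames at target rate = 211124 × (30) / (50) = 633372/5 ≈ 126674.400.
Nearest whole frame: 126674.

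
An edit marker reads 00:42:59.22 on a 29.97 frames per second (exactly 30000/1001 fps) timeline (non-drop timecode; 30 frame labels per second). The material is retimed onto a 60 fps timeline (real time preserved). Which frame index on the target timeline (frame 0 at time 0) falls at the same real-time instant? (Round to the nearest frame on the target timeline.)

frame 154939

Source frame index: (0×3600 + 42×60 + 59) × 30 + 22 = 77392.
Real time: 77392 / (30000/1001) = 4841837/1875 s.
Target frame: (4841837/1875) × (60) = 19367348/125 ≈ 154938.784 → 154939.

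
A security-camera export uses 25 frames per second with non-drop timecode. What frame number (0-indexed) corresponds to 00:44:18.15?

Total seconds to the label: (0 × 3600 + 44 × 60 + 18) = 2658.
Frame index = 2658 × 25 + 15 = 66465.

frame 66465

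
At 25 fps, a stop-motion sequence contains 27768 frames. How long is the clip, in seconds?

Running time = 27768 / (25) = 1110.72 s.

1110.72 seconds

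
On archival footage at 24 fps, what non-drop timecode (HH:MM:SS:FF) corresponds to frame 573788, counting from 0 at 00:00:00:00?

573788 ÷ 24 = 23907 full seconds, remainder 20 frames.
23907 s = 6 h 38 min 27 s.
Timecode: 06:38:27:20.

06:38:27:20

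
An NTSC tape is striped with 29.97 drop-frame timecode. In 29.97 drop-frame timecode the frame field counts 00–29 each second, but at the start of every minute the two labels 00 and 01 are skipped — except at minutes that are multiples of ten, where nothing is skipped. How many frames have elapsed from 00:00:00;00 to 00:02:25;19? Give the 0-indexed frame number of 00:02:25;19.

Complete 10-minute blocks: 0, each 17982 frames → 0.
Remaining 2 whole minutes in the current block: 1800 + 1 × 1798 = 3598 frames.
Within the current minute: 25 × 30 + 19 − 2 = 767 (labels ;00/;01 skipped at this minute). Total = 0 + 3598 + 767 = 4365.

4365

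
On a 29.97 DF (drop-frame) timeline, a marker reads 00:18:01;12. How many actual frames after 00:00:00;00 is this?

As if non-drop at 30 labels/s: (0 × 3600 + 18 × 60 + 1) × 30 + 12 = 32442.
Minute boundaries passed: 18; those not divisible by 10: 18 − 1 = 17; dropped labels = 2 × 17 = 34.
Actual frame index = 32442 − 34 = 32408.

32408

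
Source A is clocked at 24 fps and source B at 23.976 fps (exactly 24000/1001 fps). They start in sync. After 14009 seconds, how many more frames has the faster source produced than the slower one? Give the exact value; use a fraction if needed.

A emits 24 × 14009 = 336216 frames; B emits 24000/1001 × 14009 = 336216000/1001.
Difference = 336216/1001 frames (≈ 335.8801); B is behind A.

336216/1001 frames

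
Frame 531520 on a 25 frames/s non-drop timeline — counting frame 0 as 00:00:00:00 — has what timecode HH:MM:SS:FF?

531520 ÷ 25 = 21260 full seconds, remainder 20 frames.
21260 s = 5 h 54 min 20 s.
Timecode: 05:54:20:20.

05:54:20:20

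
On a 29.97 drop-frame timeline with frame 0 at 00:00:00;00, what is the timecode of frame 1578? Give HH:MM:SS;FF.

Each 10-minute DF block holds 10 × 60 × 30 − 9 × 2 = 17982 frames. 1578 ÷ 17982 → 0 full blocks, remainder 1578.
Within the partial block the first minute is 1800 frames and each further minute 1798, so 0 further minute boundaries passed. Total skipped labels = 18 × 0 + 2 × 0 = 0.
Non-drop label index = 1578 + 0 = 1578; at 30 labels/s that is 00:00:52:18, i.e. DF 00:00:52;18.

00:00:52;18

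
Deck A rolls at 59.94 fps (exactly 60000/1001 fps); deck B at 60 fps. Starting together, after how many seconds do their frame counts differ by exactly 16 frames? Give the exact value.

The gap grows by |60 − 60000/1001| = 60/1001 frames per second.
Time for a 16-frame gap: 16 ÷ (60/1001) = 4004/15 s.

4004/15 seconds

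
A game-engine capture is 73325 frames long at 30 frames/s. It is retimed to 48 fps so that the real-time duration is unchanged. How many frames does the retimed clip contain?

Target frames = source frames × (target rate / source rate) = 73325 × (48)/(30) = 73325 × 8/5 = 117320.

117320 frames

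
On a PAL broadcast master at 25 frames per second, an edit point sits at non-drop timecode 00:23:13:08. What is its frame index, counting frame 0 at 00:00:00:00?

34833

Total seconds to the label: (0 × 3600 + 23 × 60 + 13) = 1393.
Frame index = 1393 × 25 + 8 = 34833.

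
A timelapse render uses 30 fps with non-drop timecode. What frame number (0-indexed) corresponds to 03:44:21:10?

403840

Total seconds to the label: (3 × 3600 + 44 × 60 + 21) = 13461.
Frame index = 13461 × 30 + 10 = 403840.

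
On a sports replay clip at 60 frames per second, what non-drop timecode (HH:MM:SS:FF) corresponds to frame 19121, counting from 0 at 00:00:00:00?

00:05:18:41

19121 ÷ 60 = 318 full seconds, remainder 41 frames.
318 s = 0 h 5 min 18 s.
Timecode: 00:05:18:41.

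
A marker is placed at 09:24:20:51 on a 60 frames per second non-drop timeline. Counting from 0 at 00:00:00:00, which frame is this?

frame 2031651

Total seconds to the label: (9 × 3600 + 24 × 60 + 20) = 33860.
Frame index = 33860 × 60 + 51 = 2031651.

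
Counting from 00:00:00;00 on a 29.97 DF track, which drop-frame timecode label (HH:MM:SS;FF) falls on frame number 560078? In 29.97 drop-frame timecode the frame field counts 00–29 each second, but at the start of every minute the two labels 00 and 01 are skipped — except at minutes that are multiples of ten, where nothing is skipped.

05:11:27;28

Ten DF minutes hold 17982 frames, so frame 560078 lies in block 31 (frames 557442–575423) with 2636 frames into that block.
The block's first minute is 1800 frames and the rest 1798 each; 2636 frames reaches minute 1, so 31 × 18 + 1 × 2 = 560 labels have been skipped so far.
Adding those back, label number 560078 + 560 = 560638 at 30 labels/s is 18687 s + 28 f = 5 h 11 min 27 s frame 28, i.e. 05:11:27;28.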